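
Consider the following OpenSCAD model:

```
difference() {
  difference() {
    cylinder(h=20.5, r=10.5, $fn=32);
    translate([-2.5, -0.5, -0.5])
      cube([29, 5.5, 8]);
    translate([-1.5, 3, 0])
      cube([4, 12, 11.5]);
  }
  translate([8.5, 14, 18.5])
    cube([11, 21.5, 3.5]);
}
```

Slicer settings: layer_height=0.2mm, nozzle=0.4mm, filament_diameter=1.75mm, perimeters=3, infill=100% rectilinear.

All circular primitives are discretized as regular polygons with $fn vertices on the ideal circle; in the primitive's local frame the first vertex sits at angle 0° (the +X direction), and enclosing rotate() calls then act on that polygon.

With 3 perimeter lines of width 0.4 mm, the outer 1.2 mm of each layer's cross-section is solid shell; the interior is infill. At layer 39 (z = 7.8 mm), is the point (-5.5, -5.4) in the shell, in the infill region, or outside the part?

infill

At z = 7.8 mm: the r=10.5 cylinder contributes a regular 32-gon of circumradius 10.5; the cube at (-2.5, -0.5) does not reach this height (z outside [-0.5, 7.5]); the cube at (-1.5, 3) is present — its section is the full 4×12 rectangle; Taking the first minus the rest: starting from the r=10.5 cylinder, the 4×12 cube at (-1.5, 3) partially overlaps it — only the 29.56 mm² overlap (of its 48.00 mm²) is removed, clipping the outline — 1 connected region; the cube at (8.5, 14) is not intersected at this z (z outside [18.5, 22]); Subtracting the remaining from the first: none of the subtracted shapes is present at this height, so that combined region is unchanged — 1 connected region. Overall, the cross-section is a single solid region. The nearest boundary edge runs (-7.42, -7.42)→(-8.73, -5.83); distance from the point to it = 2.77 mm. The point is inside the cross-section and 2.77 mm from the nearest boundary — more than the 1.2 mm shell width (3 × 0.4), so it's in the infill interior.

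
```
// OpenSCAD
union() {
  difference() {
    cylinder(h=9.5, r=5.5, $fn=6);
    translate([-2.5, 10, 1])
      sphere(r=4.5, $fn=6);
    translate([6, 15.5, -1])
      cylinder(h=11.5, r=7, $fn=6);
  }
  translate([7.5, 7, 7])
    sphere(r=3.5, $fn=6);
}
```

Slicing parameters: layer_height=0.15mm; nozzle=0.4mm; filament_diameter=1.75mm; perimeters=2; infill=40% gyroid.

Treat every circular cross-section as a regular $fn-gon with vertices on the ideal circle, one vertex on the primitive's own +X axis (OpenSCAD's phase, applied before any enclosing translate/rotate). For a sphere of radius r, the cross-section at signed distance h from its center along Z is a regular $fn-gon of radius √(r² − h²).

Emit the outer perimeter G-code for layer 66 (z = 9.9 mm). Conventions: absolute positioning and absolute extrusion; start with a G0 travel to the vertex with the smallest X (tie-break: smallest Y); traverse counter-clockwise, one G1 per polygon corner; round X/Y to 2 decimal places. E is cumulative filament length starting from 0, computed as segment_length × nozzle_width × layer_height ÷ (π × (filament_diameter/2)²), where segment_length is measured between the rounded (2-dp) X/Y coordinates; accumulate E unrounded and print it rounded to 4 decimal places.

G0 X5.54 Y7.00 Z9.90
G1 X6.52 Y5.30 E0.0489
G1 X8.48 Y5.30 E0.0978
G1 X9.46 Y7.00 E0.1468
G1 X8.48 Y8.70 E0.1957
G1 X6.52 Y8.70 E0.2446
G1 X5.54 Y7.00 E0.2936

At z = 9.9 mm: the cylinder is not intersected at this z (z outside [0, 9.5]); the sphere at (-2.5, 10) is not intersected at this z (|z−center|=8.900 > r=4.5); the r=7 cylinder at (6, 15.5) gives a regular 6-gon of circumradius 7 (constant along its height); After the difference (first − rest): the first operand is absent here, so nothing remains; the sphere at (7.5, 7): section is a regular 6-gon, circumradius = √(r²−h²) = √(3.5²−2.9²) = 1.960; Taking the union: only the r=3.5 sphere at (7.5, 7) is present, so the union is just that shape — 1 connected region. The outline is a single polygon with 6 vertices. Extrusion per mm of travel: 0.4 × 0.15 / (π × 0.875²) = 0.024945. Accumulating E over each segment gives final E = 0.2936.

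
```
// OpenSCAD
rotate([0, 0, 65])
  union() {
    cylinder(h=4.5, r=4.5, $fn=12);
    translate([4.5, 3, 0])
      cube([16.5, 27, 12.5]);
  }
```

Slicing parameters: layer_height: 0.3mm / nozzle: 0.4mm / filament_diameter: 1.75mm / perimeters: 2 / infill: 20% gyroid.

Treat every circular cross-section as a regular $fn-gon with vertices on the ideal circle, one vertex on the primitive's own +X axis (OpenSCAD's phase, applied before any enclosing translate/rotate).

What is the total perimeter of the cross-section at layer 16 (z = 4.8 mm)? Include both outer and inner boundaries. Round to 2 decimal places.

87.00 mm

At z = 4.8 mm: the cylinder is absent (z outside [0, 4.5]); the cube at (4.5, 3) (footprint 16.5×27) is included at this height (perimeter 87.00 mm); Taking the union: only the 16.5×27 cube at (4.5, 3) is present, so the union is just that shape — boundary = 87.00 mm; (whole slice rotated 65° about Z — lengths, areas and connectivity unchanged). Overall, the cross-section is a single solid region. Total boundary length (outer) = 87.00 mm.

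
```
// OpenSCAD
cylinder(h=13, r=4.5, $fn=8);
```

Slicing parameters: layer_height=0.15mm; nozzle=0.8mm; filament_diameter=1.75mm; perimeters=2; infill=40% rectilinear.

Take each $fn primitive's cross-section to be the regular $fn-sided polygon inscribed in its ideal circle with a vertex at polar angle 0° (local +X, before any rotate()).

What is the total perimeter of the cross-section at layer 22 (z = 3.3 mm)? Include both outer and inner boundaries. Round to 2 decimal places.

At z = 3.3 mm: the cylinder: section is a regular 8-gon, circumradius r=4.5 (perimeter = 2·8·4.500·sin(180°/8) = 27.55 mm). Overall, the cross-section is a single solid region. Total boundary length (outer) = 27.55 mm.

27.55 mm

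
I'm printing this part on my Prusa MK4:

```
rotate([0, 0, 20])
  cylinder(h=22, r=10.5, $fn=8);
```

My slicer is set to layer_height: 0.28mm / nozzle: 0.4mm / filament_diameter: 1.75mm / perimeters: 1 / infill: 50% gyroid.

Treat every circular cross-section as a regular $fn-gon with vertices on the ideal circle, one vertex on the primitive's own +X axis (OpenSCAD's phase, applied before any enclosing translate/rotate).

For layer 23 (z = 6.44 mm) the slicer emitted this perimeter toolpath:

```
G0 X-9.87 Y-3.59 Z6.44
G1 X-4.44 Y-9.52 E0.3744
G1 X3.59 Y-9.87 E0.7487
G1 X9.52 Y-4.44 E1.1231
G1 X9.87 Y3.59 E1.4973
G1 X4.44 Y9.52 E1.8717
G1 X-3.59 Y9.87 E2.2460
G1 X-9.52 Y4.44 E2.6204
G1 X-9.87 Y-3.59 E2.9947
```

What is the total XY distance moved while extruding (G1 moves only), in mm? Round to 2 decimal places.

64.31 mm

Sum the Euclidean lengths of each G1 segment: total = 64.31 mm.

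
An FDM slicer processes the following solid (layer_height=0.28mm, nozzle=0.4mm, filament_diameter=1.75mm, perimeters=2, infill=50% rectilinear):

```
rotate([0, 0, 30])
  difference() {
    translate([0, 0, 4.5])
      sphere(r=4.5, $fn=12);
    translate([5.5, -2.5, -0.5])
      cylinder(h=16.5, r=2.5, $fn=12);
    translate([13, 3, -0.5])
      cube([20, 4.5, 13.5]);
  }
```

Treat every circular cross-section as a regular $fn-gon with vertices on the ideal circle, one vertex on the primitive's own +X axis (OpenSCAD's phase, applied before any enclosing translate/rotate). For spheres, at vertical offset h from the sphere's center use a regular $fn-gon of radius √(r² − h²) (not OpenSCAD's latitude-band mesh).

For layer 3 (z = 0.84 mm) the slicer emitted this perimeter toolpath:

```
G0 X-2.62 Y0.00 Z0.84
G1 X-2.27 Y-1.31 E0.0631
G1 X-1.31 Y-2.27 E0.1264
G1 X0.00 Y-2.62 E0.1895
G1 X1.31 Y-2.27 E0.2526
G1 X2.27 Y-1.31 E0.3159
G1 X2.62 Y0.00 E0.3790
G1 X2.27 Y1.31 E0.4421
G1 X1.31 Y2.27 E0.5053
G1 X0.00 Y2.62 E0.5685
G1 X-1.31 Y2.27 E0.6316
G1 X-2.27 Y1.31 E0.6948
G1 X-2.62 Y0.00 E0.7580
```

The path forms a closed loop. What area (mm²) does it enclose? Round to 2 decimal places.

Apply the shoelace formula to the sequence of (X, Y) vertices; enclosed area = 20.60 mm².

20.60 mm²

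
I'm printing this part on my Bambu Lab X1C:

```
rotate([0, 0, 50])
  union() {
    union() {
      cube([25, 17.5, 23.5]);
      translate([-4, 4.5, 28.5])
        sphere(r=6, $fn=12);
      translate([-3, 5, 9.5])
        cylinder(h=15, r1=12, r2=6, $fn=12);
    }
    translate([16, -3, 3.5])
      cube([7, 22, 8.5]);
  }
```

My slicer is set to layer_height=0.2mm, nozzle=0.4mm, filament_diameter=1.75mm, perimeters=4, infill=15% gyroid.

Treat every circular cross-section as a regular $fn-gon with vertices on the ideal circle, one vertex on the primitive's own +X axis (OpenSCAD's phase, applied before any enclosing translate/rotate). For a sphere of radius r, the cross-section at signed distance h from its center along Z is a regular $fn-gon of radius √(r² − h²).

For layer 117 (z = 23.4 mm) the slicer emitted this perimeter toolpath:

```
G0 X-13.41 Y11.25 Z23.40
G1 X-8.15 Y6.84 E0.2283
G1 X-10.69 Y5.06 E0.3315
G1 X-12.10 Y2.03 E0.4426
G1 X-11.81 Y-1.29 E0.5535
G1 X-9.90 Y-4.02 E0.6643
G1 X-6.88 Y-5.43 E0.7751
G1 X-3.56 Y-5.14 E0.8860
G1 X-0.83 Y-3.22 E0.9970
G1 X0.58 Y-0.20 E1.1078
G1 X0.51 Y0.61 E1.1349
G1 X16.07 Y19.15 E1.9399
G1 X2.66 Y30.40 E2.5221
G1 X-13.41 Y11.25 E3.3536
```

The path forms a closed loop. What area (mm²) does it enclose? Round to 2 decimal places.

536.31 mm²

Apply the shoelace formula to the sequence of (X, Y) vertices; enclosed area = 536.31 mm².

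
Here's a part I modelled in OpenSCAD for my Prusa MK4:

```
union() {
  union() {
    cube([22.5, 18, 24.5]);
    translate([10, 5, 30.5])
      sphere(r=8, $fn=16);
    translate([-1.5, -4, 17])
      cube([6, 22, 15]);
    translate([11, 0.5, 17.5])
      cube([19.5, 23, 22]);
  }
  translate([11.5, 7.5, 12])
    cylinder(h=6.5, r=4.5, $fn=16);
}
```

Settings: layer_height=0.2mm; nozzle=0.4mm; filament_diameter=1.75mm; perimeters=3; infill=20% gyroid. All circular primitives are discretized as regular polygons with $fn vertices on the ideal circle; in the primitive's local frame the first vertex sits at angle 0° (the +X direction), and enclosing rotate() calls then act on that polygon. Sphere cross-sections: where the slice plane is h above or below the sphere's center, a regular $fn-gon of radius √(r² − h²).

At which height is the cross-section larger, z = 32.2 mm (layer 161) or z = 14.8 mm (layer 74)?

layer 161 (z = 32.2 mm)

Layer 161 (z = 32.2): the cube does not reach this height (z outside [0, 24.5]); the r=8 sphere at (10, 5) slices to a regular 16-gon of circumradius 7.817 (√(r²−h²) with h=1.7 from center) (area = (16/2)·7.817²·sin(360°/16) = 187.09 mm²); the cube at (-1.5, -4) does not reach this height (z outside [17, 32]); the cube at (11, 0.5) is present — its section is the full 19.5×23 rectangle (area 448.50 mm²); Combining (union): the regions partially overlap — summed areas 635.59 mm² minus the doubly-counted overlap 67.18 mm² gives 568.40 mm² — area = 568.40 mm²; the cylinder at (11.5, 7.5) is not intersected at this z (z outside [12, 18.5]); Merging all regions: only the result so far is present, so the union is just that shape — area = 568.40 mm². So its area = 568.40 mm². Layer 74 (z = 14.8): the 22.5×18 cube contributes its full rectangle (area 405.00 mm²); the sphere at (10, 5) is not intersected at this z (|z−center|=15.700 > r=8); the cube at (-1.5, -4) does not reach this height (z outside [17, 32]); the cube at (11, 0.5) does not reach this height (z outside [17.5, 39.5]); Merging all regions: only the 22.5×18 cube is present, so the union is just that shape — area = 405.00 mm²; the cylinder at (11.5, 7.5): section is a regular 16-gon, circumradius r=4.5 (area = (16/2)·4.500²·sin(360°/16) = 61.99 mm²); Combining (union): the r=4.5 cylinder at (11.5, 7.5) lies entirely inside the result so far, so the union is just the result so far — area = 405.00 mm². So its area = 405.00 mm². Layer 161 is larger (568.40 vs 405.00 mm²).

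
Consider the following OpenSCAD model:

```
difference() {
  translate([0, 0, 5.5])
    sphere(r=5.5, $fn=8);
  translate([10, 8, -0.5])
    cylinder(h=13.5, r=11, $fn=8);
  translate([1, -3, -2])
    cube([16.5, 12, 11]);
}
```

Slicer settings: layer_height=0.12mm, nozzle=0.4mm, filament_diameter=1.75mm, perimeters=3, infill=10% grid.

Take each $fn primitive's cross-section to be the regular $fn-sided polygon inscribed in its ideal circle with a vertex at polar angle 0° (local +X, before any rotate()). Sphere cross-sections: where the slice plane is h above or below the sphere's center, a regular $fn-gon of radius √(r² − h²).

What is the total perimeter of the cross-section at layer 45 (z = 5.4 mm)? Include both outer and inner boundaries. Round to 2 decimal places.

At z = 5.4 mm: the r=5.5 sphere slices to a regular 8-gon of circumradius 5.499 (√(r²−h²) with h=0.1 from center) (perimeter = 2·8·5.499·sin(180°/8) = 33.67 mm); the r=11 cylinder at (10, 8) gives a regular 8-gon of circumradius 11 (constant along its height) (perimeter = 2·8·11.000·sin(180°/8) = 67.35 mm); the 16.5×12 cube at (1, -3) contributes its full rectangle (perimeter 57.00 mm); Taking the first minus the rest: starting from the r=5.5 sphere, the r=11 cylinder at (10, 8) partially overlaps it — only the 16.20 mm² overlap (of its 342.24 mm²) is removed, clipping the outline; the 16.5×12 cube at (1, -3) partially overlaps it — only the 12.44 mm² overlap (of its 198.00 mm²) is removed, clipping the outline — boundary = 33.98 mm. Overall, the cross-section is a single solid region. Total boundary length (outer) = 33.98 mm.

33.98 mm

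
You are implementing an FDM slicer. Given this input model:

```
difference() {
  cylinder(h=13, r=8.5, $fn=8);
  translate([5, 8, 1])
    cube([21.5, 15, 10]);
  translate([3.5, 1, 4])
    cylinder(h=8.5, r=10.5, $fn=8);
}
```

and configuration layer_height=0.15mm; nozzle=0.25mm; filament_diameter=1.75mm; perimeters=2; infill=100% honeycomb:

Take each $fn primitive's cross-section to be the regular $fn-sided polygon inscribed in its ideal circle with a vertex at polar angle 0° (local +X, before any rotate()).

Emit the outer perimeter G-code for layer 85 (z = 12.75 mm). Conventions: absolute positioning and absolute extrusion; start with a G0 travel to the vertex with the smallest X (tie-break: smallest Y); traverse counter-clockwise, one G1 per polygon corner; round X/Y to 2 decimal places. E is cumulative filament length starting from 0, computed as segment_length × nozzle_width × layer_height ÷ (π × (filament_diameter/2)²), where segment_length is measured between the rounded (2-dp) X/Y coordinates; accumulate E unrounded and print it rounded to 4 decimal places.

G0 X-8.50 Y0.00 Z12.75
G1 X-6.01 Y-6.01 E0.1014
G1 X0.00 Y-8.50 E0.2028
G1 X6.01 Y-6.01 E0.3043
G1 X8.50 Y0.00 E0.4057
G1 X6.01 Y6.01 E0.5071
G1 X0.00 Y8.50 E0.6085
G1 X-6.01 Y6.01 E0.7100
G1 X-8.50 Y0.00 E0.8114

At z = 12.75 mm: the r=8.5 cylinder contributes a regular 8-gon of circumradius 8.5; the cube at (5, 8) is not intersected at this z (z outside [1, 11]); the cylinder at (3.5, 1) is not intersected at this z (z outside [4, 12.5]); Taking the first minus the rest: none of the subtracted shapes is present at this height, so the r=8.5 cylinder is unchanged — 1 connected region. The outline is a single polygon with 8 vertices. Extrusion per mm of travel: 0.25 × 0.15 / (π × 0.875²) = 0.015591. Accumulating E over each segment gives final E = 0.8114.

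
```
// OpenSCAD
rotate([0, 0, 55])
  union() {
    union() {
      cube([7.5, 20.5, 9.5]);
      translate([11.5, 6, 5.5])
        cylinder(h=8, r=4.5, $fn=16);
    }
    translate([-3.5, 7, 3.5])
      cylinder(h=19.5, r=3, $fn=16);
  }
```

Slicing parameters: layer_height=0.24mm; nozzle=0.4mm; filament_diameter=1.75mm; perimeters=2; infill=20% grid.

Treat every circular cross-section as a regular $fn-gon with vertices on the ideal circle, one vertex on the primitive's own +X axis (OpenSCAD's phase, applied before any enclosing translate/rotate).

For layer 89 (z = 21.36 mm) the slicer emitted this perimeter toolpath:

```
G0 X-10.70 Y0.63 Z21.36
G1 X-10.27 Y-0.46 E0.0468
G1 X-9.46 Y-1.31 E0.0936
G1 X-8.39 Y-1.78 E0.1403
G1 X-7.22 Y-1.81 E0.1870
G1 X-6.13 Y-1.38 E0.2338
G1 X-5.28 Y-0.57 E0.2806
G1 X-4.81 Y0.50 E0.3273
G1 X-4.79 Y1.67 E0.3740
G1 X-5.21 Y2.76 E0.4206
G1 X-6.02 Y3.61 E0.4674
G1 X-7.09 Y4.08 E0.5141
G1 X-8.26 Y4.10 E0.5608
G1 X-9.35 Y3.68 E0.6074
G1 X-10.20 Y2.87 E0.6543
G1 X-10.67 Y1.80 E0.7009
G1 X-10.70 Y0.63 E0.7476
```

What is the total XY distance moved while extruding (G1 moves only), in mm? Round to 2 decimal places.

Sum the Euclidean lengths of each G1 segment: total = 18.73 mm.

18.73 mm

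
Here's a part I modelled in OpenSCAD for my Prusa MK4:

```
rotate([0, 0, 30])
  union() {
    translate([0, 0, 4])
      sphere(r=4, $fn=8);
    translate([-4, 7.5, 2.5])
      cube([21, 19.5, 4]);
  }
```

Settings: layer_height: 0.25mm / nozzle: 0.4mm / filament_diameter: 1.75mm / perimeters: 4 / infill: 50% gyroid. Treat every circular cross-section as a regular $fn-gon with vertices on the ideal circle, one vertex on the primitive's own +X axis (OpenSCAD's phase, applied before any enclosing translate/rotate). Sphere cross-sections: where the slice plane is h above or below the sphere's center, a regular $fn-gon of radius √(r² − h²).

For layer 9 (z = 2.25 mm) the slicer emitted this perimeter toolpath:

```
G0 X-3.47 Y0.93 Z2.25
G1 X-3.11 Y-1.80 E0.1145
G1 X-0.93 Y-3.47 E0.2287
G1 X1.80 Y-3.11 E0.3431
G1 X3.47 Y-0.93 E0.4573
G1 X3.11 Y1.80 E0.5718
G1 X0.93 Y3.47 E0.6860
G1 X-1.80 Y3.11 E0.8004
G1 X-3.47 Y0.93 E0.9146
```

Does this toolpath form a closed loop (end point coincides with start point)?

Start point (G0): (-3.47, 0.93). End point (last G1): the path returns to the start — closed.

yes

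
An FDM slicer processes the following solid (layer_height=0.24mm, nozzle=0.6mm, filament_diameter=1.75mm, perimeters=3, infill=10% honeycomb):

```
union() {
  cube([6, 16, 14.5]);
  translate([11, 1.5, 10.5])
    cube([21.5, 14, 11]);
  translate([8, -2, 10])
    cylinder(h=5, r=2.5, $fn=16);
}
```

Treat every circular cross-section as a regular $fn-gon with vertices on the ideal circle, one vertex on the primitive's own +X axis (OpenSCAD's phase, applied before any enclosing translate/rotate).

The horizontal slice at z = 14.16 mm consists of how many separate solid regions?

3

At z = 14.16 mm: the 6×16 cube contributes its full rectangle; the cube at (11, 1.5) is present — its section is the full 21.5×14 rectangle; the cylinder at (8, -2): section is a regular 16-gon, circumradius r=2.5; Combining (union): the 3 present regions are separate (no shared area or edge), so areas and boundary lengths simply add and each stays a separate island — 3 connected regions. The result has 3 disconnected regions.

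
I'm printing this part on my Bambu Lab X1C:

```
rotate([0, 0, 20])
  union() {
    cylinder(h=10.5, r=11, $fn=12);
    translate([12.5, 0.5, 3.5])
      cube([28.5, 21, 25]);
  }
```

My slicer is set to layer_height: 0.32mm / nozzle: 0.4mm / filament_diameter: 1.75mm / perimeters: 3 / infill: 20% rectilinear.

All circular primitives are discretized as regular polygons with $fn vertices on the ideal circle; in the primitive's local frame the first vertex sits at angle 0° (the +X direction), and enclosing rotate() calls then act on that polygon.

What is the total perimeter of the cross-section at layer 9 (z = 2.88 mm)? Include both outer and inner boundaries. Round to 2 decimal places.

At z = 2.88 mm: the cylinder: section is a regular 12-gon, circumradius r=11 (perimeter = 2·12·11.000·sin(180°/12) = 68.33 mm); the cube at (12.5, 0.5) does not reach this height (z outside [3.5, 28.5]); Taking the union: only the r=11 cylinder is present, so the union is just that shape — boundary = 68.33 mm; (whole slice rotated 20° about Z — lengths, areas and connectivity unchanged). Overall, the cross-section is a single solid region. Total boundary length (outer) = 68.33 mm.

68.33 mm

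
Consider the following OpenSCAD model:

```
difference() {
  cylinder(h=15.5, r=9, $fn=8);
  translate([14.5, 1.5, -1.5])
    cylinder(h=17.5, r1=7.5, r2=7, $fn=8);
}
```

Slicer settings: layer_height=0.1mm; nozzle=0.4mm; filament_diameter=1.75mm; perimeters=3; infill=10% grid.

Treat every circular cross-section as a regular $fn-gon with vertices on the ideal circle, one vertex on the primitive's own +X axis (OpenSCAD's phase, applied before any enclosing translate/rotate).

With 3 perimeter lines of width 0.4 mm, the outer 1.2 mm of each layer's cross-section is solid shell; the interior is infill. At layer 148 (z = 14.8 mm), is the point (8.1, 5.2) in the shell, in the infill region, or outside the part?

At z = 14.8 mm: the r=9 cylinder gives a regular 8-gon of circumradius 9 (constant along its height); the cone at (14.5, 1.5): at t=0.931 of its height the radius interpolates to r₁+(r₂−r₁)t = 7.034, giving a regular 8-gon of that circumradius; Subtracting the remaining from the first: starting from the r=9 cylinder, the cone at (14.5, 1.5) partially overlaps it — only the 2.38 mm² overlap (of its 139.95 mm²) is removed, clipping the outline — 1 connected region. Overall, the cross-section is a single solid region. The nearest boundary edge runs (6.36, 6.36)→(7.92, 2.60); distance from the point to it = 1.16 mm. The point is not inside any of the regions above, so it lies outside the cross-section (1.16 mm from the nearest boundary).

outside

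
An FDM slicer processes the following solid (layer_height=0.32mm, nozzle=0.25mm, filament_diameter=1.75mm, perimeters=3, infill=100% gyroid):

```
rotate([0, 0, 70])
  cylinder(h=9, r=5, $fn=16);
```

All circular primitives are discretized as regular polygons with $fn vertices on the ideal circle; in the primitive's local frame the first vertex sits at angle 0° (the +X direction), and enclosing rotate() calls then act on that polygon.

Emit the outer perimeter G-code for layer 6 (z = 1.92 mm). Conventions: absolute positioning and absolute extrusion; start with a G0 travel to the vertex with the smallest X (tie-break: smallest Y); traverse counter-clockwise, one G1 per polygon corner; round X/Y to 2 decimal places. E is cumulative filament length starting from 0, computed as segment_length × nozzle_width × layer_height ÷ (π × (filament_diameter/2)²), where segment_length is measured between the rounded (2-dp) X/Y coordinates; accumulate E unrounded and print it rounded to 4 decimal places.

At z = 1.92 mm: the r=5 cylinder gives a regular 16-gon of circumradius 5 (constant along its height); (rotated 70° about Z; rotation is an isometry so areas/perimeters/island counts are preserved). The outline is a single polygon with 16 vertices. Extrusion per mm of travel: 0.25 × 0.32 / (π × 0.875²) = 0.033260. Accumulating E over each segment gives final E = 1.0386.

G0 X-5.00 Y-0.22 Z1.92
G1 X-4.53 Y-2.11 E0.0648
G1 X-3.38 Y-3.69 E0.1298
G1 X-1.71 Y-4.70 E0.1947
G1 X0.22 Y-5.00 E0.2596
G1 X2.11 Y-4.53 E0.3244
G1 X3.69 Y-3.38 E0.3894
G1 X4.70 Y-1.71 E0.4543
G1 X5.00 Y0.22 E0.5193
G1 X4.53 Y2.11 E0.5841
G1 X3.38 Y3.69 E0.6491
G1 X1.71 Y4.70 E0.7140
G1 X-0.22 Y5.00 E0.7789
G1 X-2.11 Y4.53 E0.8437
G1 X-3.69 Y3.38 E0.9087
G1 X-4.70 Y1.71 E0.9736
G1 X-5.00 Y-0.22 E1.0386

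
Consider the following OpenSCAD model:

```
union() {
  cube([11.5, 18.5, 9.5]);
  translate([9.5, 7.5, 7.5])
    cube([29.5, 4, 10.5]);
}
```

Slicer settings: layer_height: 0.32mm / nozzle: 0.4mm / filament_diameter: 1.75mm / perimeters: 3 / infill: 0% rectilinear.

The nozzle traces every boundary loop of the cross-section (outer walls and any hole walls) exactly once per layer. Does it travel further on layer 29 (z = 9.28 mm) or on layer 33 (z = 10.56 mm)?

Layer 29 (z = 9.28): the cube is present — its section is the full 11.5×18.5 rectangle (perimeter 60.00 mm); the cube at (9.5, 7.5) (footprint 29.5×4) is included at this height (perimeter 67.00 mm); Merging all regions: the regions partially overlap (shared area 8.00 mm²), so the edge portions inside another operand are dropped and the merged outline is re-measured after clipping — boundary = 115.00 mm. So its perimeter = 115.00 mm. Layer 33 (z = 10.56): the cube does not reach this height (z outside [0, 9.5]); the cube at (9.5, 7.5) (footprint 29.5×4) is included at this height (perimeter 67.00 mm); Combining (union): only the 29.5×4 cube at (9.5, 7.5) is present, so the union is just that shape — boundary = 67.00 mm. So its perimeter = 67.00 mm. Layer 29 is larger (115.00 vs 67.00 mm).

layer 29 (z = 9.28 mm)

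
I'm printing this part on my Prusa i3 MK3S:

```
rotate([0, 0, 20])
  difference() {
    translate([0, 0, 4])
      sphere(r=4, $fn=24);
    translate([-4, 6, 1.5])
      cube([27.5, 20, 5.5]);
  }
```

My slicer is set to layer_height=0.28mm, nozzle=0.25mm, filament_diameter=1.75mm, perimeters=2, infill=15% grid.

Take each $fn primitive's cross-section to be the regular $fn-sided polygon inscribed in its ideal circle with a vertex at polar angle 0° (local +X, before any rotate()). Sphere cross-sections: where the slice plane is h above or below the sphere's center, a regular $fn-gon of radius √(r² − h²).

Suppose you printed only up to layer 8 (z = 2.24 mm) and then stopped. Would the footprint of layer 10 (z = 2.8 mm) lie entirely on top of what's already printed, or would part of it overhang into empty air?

part overhangs

Compare the two slices. At z = 2.24: the r=4 sphere contributes a regular 24-gon of circumradius √(4²−1.76²) = 3.592 (area = (24/2)·3.592²·sin(360°/24) = 40.07 mm²); the cube at (-4, 6) is present — its section is the full 27.5×20 rectangle (area 550.00 mm²); Taking the first minus the rest: starting from the r=4 sphere (40.07 mm²), the 27.5×20 cube at (-4, 6) misses the remaining region (no effect) — area = 40.07 mm²; (whole slice rotated 20° about Z — lengths, areas and connectivity unchanged). At z = 2.8: the sphere: section is a regular 24-gon, circumradius = √(r²−h²) = √(4²−1.2²) = 3.816 (area = (24/2)·3.816²·sin(360°/24) = 45.22 mm²); the 27.5×20 cube at (-4, 6) contributes its full rectangle (area 550.00 mm²); Taking the first minus the rest: starting from the r=4 sphere (45.22 mm²), the 27.5×20 cube at (-4, 6) misses the remaining region (no effect) — area = 45.22 mm²; (rotated 20° about Z; rotation is an isometry so areas/perimeters/island counts are preserved). Checking containment: at z = 2.8 the cross-section extends beyond the z = 2.24 cross-section by about 5.15 mm².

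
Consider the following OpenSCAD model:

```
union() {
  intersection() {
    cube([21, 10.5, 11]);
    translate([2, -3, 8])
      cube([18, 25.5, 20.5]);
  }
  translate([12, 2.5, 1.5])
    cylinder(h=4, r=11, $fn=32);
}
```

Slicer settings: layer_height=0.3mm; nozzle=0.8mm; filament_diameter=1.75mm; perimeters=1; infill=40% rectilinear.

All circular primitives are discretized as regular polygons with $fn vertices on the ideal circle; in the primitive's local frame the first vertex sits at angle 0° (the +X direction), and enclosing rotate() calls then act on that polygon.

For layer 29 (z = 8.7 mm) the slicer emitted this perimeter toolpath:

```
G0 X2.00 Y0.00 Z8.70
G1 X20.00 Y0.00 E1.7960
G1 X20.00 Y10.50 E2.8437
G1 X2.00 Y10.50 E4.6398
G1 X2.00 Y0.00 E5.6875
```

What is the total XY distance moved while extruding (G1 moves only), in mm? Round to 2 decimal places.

Sum the Euclidean lengths of each G1 segment: total = 57.00 mm.

57.00 mm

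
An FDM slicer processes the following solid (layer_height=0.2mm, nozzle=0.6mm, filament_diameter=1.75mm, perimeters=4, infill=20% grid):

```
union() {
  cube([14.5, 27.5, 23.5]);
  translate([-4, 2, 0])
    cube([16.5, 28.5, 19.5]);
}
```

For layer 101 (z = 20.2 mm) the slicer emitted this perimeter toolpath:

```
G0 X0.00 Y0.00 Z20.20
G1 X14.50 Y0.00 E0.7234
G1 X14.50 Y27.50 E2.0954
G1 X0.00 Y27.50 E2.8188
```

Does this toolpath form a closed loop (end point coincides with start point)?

Start point (G0): (0.00, 0.00). End point (last G1): the path does not return to the start — open.

no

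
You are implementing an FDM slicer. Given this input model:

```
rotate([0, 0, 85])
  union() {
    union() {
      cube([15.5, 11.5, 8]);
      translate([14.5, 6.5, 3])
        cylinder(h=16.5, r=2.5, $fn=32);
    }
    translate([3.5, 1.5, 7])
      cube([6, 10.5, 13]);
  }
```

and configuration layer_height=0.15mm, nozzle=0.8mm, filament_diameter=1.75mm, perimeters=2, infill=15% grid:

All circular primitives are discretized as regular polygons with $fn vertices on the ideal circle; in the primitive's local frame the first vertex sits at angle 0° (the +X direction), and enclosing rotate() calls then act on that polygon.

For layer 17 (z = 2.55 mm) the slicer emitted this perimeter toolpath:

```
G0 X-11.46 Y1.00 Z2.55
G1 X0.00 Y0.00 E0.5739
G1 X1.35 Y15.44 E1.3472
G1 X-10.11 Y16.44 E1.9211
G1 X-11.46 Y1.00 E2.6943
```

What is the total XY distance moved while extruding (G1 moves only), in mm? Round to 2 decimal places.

Sum the Euclidean lengths of each G1 segment: total = 54.00 mm.

54.00 mm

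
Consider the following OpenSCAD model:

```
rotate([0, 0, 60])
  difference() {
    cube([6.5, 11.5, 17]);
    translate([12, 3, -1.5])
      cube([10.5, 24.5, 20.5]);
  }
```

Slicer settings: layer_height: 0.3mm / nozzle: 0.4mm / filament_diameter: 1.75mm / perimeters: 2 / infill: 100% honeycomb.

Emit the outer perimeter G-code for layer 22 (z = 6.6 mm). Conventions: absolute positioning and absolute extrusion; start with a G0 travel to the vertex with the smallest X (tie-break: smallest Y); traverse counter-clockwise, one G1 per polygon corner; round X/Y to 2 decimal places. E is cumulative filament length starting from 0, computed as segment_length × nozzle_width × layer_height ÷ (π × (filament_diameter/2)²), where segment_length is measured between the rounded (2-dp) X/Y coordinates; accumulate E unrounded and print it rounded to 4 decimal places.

G0 X-9.96 Y5.75 Z6.60
G1 X0.00 Y0.00 E0.5738
G1 X3.25 Y5.63 E0.8981
G1 X-6.71 Y11.38 E1.4719
G1 X-9.96 Y5.75 E1.7962

At z = 6.6 mm: the cube is present — its section is the full 6.5×11.5 rectangle; the 10.5×24.5 cube at (12, 3) contributes its full rectangle; Taking the first minus the rest: starting from the 6.5×11.5 cube, the 10.5×24.5 cube at (12, 3) misses the remaining region (no effect) — 1 connected region; (rotated 60° about Z; rotation is an isometry so areas/perimeters/island counts are preserved). The outline is a single polygon with 4 vertices. Extrusion per mm of travel: 0.4 × 0.3 / (π × 0.875²) = 0.049890. Accumulating E over each segment gives final E = 1.7962.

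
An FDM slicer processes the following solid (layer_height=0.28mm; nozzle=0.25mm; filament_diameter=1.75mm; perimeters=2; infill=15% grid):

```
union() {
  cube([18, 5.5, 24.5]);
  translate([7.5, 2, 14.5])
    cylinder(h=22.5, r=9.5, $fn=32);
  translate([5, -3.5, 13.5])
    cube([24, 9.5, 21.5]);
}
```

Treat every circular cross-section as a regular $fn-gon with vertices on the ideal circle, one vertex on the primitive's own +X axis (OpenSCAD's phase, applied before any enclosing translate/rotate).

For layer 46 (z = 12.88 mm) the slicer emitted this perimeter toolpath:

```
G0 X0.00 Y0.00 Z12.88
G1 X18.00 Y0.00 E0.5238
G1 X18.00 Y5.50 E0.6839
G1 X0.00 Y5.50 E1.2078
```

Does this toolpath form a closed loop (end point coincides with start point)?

no

Start point (G0): (0.00, 0.00). End point (last G1): the path does not return to the start — open.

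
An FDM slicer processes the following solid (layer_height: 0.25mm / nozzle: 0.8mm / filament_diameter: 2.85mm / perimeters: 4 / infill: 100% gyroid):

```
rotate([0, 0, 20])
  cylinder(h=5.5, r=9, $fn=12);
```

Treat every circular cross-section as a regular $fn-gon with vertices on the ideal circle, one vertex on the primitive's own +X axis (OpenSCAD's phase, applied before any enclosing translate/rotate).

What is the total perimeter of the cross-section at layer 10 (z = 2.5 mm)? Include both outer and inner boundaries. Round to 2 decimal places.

At z = 2.5 mm: the r=9 cylinder gives a regular 12-gon of circumradius 9 (constant along its height) (perimeter = 2·12·9.000·sin(180°/12) = 55.90 mm); (rotated 20° about Z; rotation is an isometry so areas/perimeters/island counts are preserved). Overall, the cross-section is a single solid region. Total boundary length (outer) = 55.90 mm.

55.90 mm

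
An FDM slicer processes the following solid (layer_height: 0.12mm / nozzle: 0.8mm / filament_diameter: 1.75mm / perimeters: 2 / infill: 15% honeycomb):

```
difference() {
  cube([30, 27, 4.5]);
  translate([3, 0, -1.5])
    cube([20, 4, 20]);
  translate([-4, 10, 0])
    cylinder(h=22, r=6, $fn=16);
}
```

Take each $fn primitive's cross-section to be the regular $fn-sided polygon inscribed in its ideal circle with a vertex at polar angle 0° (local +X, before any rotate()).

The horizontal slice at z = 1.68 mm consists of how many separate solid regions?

1

At z = 1.68 mm: the 30×27 cube contributes its full rectangle; the 20×4 cube at (3, 0) contributes its full rectangle; the r=6 cylinder at (-4, 10) gives a regular 16-gon of circumradius 6 (constant along its height); Subtracting the remaining from the first: starting from the 30×27 cube, the 20×4 cube at (3, 0) lies inside it touching the edge (removes its full 80.00 mm²); the r=6 cylinder at (-4, 10) partially overlaps it — only the 11.65 mm² overlap (of its 110.21 mm²) is removed, clipping the outline — 1 connected region. The result has 1 disconnected region.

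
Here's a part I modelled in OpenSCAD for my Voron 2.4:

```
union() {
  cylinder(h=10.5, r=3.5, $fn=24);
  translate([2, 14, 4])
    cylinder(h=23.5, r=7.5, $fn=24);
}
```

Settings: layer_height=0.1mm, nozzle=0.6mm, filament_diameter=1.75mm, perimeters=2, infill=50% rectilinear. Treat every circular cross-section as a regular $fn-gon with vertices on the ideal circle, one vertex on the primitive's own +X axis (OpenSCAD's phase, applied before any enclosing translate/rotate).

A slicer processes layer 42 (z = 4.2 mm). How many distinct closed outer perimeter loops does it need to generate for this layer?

2

At z = 4.2 mm: the r=3.5 cylinder gives a regular 24-gon of circumradius 3.5 (constant along its height); the r=7.5 cylinder at (2, 14) gives a regular 24-gon of circumradius 7.5 (constant along its height); Merging all regions: the 2 present regions are separate (no shared area or edge), so areas and boundary lengths simply add and each stays a separate island — 2 connected regions. The result has 2 disconnected regions.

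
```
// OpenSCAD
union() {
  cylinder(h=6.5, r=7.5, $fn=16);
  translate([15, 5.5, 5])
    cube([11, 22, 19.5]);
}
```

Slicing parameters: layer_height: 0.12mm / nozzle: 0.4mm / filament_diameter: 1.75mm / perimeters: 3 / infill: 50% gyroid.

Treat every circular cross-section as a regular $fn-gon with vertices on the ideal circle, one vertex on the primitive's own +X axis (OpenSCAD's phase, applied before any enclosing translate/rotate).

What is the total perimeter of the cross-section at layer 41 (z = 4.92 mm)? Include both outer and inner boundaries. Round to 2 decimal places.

At z = 4.92 mm: the cylinder: section is a regular 16-gon, circumradius r=7.5 (perimeter = 2·16·7.500·sin(180°/16) = 46.82 mm); the cube at (15, 5.5) is not intersected at this z (z outside [5, 24.5]); Combining (union): only the r=7.5 cylinder is present, so the union is just that shape — boundary = 46.82 mm. Overall, the cross-section is a single solid region. Total boundary length (outer) = 46.82 mm.

46.82 mm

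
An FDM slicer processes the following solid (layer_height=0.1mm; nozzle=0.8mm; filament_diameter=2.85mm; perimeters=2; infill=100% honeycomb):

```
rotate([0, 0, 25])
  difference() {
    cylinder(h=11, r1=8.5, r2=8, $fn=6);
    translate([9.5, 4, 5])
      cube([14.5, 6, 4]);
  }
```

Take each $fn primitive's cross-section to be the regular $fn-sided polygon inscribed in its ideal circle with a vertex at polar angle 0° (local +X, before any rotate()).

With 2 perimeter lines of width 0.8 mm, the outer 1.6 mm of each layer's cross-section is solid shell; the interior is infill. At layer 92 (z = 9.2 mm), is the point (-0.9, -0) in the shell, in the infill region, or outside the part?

At z = 9.2 mm: the cone: at t=0.836 of its height the radius interpolates to r₁+(r₂−r₁)t = 8.082, giving a regular 6-gon of that circumradius; the cube at (9.5, 4) is not intersected at this z (z outside [5, 9]); Subtracting the remaining from the first: none of the subtracted shapes is present at this height, so the cone is unchanged — 1 connected region; (whole slice rotated 25° about Z — lengths, areas and connectivity unchanged). Overall, the cross-section is a single solid region. Undo the 25° rotation: the query point maps to (-0.816, 0.380) in the un-rotated model frame. The nearest boundary edge runs (-4.04, 7.00)→(-8.08, 0.00); distance from the point to it = 6.10 mm. The point is inside the cross-section and 6.10 mm from the nearest boundary — more than the 1.6 mm shell width (2 × 0.8), so it's in the infill interior.

infill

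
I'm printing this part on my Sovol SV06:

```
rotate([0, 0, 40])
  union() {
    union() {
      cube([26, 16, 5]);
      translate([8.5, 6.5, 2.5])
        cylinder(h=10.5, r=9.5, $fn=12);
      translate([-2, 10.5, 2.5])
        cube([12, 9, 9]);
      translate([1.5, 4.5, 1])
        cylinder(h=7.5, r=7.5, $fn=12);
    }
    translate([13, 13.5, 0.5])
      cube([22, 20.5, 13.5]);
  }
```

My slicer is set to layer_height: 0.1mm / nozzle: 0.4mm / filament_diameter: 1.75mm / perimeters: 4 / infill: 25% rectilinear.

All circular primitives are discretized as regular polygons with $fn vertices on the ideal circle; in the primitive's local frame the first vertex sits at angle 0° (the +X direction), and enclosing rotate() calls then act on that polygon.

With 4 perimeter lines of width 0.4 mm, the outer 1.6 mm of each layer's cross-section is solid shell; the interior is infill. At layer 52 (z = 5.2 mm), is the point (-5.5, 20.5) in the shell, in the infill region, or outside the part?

shell

At z = 5.2 mm: the cube does not reach this height (z outside [0, 5]); the cylinder at (8.5, 6.5): section is a regular 12-gon, circumradius r=9.5; the cube at (-2, 10.5) (footprint 12×9) is included at this height; the r=7.5 cylinder at (1.5, 4.5) gives a regular 12-gon of circumradius 7.5 (constant along its height); Merging all regions: the regions partially overlap (shared area 140.09 mm²), so overlapping operands fuse into one piece — 1 connected region; the 22×20.5 cube at (13, 13.5) contributes its full rectangle; Merging all regions: the regions partially overlap (shared area 1.07 mm²), so overlapping operands fuse into one piece — 1 connected region; (rotated 40° about Z; rotation is an isometry so areas/perimeters/island counts are preserved). Overall, the cross-section is a single solid region. Undo the 40° rotation: the query point maps to (8.964, 19.239) in the un-rotated model frame. The nearest boundary edge runs (-2.00, 19.50)→(10.00, 19.50); distance from the point to it = 0.26 mm. The point is inside the cross-section, 0.26 mm from the nearest boundary — within the 1.6 mm shell band (4 × 0.4).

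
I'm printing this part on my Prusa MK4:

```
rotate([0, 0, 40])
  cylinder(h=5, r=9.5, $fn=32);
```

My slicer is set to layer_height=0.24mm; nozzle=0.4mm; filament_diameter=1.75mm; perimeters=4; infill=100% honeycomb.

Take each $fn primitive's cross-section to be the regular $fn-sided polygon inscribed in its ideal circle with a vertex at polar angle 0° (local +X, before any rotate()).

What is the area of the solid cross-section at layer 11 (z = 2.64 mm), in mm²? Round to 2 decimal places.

281.71 mm²

At z = 2.64 mm: the r=9.5 cylinder contributes a regular 32-gon of circumradius 9.5 (area = (32/2)·9.500²·sin(360°/32) = 281.71 mm²); (rotated 40° about Z; rotation is an isometry so areas/perimeters/island counts are preserved). Overall, the cross-section is a single solid region. Net area = 281.71 mm².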